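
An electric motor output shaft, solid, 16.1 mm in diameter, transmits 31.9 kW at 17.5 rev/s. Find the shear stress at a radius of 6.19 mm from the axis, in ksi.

ω = 2π·17.5 = 110.0 rad/s, so T = P/ω = 31.9×10³ / 110.0 = 290.1 N·m.
J = πd⁴/32 = π(0.0161)⁴/32 = 6.596×10^-9 m⁴.
Shear stress varies linearly with radius: τ = T·r/J = 290.1 × 0.00619 / 6.596×10^-9 = 2.722×10^8 Pa.

39.5 ksi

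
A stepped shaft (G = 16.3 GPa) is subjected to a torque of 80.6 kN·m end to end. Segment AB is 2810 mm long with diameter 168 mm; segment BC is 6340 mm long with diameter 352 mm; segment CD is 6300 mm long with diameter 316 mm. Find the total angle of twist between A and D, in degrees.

13.2°

J_AB = π(0.168)⁴/32 = 7.82×10^-5 m⁴; J_BC = π(0.352)⁴/32 = 1.51×10^-3 m⁴; J_CD = π(0.316)⁴/32 = 9.79×10^-4 m⁴.
θ = (T/G)·Σ L_i/J_i = (80600/16.3×10⁹)·(2.81/7.82×10^-5 + 6.34/1.51×10^-3 + 6.30/9.79×10^-4) = 0.2303 rad.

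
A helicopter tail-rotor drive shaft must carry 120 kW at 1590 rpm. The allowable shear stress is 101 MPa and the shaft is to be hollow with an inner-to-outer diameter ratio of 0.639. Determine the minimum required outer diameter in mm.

ω = 2π·1590/60 = 166.5 rad/s, so T = P/ω = 120×10³ / 166.5 = 720.7 N·m.
For a hollow shaft with d_i/d_o = 0.639: τ_max = 16T/(π d_o³ (1−k⁴)), so d_o = [16T/(π τ_allow (1−k⁴))]^(1/3) = [16·720.7/(π·1.01×10^8·0.8333)]^(1/3) = 0.03520 m.

35.2 mm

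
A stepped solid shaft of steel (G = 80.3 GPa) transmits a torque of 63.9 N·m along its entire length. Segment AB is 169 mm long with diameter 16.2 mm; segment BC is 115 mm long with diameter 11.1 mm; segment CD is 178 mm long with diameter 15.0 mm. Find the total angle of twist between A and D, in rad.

0.110 rad

J_AB = π(0.0162)⁴/32 = 6.76×10^-9 m⁴; J_BC = π(0.0111)⁴/32 = 1.49×10^-9 m⁴; J_CD = π(0.0150)⁴/32 = 4.97×10^-9 m⁴.
θ = (T/G)·Σ L_i/J_i = (63.90/80.3×10⁹)·(0.169/6.76×10^-9 + 0.115/1.49×10^-9 + 0.178/4.97×10^-9) = 0.1098 rad.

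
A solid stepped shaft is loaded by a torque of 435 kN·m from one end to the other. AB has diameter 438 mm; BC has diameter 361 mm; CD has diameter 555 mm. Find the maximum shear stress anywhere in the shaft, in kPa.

47100 kPa

Under the same torque, τ_max = 16T/(πd³) is largest where d is smallest — segment BC (d = 361 mm).
τ_max = 16·435000/(π·(0.361)³) = 4.709×10^7 Pa.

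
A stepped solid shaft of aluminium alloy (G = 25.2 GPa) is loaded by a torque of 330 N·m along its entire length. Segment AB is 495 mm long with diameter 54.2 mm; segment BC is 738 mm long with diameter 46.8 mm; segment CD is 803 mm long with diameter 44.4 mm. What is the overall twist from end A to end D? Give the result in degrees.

3.19°

J_AB = π(0.0542)⁴/32 = 8.47×10^-7 m⁴; J_BC = π(0.0468)⁴/32 = 4.71×10^-7 m⁴; J_CD = π(0.0444)⁴/32 = 3.82×10^-7 m⁴.
θ = (T/G)·Σ L_i/J_i = (330.0/25.2×10⁹)·(0.495/8.47×10^-7 + 0.738/4.71×10^-7 + 0.803/3.82×10^-7) = 0.05573 rad.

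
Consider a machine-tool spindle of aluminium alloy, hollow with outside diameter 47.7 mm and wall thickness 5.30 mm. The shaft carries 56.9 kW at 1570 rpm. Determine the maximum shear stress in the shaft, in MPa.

ω = 2π·1570/60 = 164.4 rad/s, so T = P/ω = 56.9×10³ / 164.4 = 346.1 N·m.
J = π(d_o⁴ − d_i⁴)/32 = π(0.0477⁴ − 0.0371⁴)/32 = 3.223×10^-7 m⁴.
τ_max = T·r/J = 346.1 × 0.0239 / 3.223×10^-7 = 2.561×10^7 Pa.

25.6 MPa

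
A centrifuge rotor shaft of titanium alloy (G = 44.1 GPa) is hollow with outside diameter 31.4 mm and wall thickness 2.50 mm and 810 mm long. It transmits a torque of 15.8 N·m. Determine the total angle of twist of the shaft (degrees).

0.348°

J = π(d_o⁴ − d_i⁴)/32 = π(0.0314⁴ − 0.0264⁴)/32 = 4.775×10^-8 m⁴.
θ = T·L/(G·J) = 15.80 × 0.810 / (44.1×10⁹ × 4.775×10^-8) = 6.078×10^-3 rad.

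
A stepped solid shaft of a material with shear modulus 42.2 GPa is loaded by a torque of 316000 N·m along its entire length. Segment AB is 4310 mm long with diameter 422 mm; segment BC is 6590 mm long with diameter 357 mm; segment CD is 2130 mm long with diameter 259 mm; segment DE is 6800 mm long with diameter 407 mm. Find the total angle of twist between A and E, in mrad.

96.3 mrad

J_AB = π(0.422)⁴/32 = 3.11×10^-3 m⁴; J_BC = π(0.357)⁴/32 = 1.59×10^-3 m⁴; J_CD = π(0.259)⁴/32 = 4.42×10^-4 m⁴; J_DE = π(0.407)⁴/32 = 2.69×10^-3 m⁴.
θ = (T/G)·Σ L_i/J_i = (316000/42.2×10⁹)·(4.31/3.11×10^-3 + 6.59/1.59×10^-3 + 2.13/4.42×10^-4 + 6.80/2.69×10^-3) = 0.09632 rad.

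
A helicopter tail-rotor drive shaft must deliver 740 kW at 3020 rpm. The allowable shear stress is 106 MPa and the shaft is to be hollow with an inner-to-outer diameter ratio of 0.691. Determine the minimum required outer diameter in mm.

52.6 mm

ω = 2π·3020/60 = 316.3 rad/s, so T = P/ω = 740×10³ / 316.3 = 2340 N·m.
For a hollow shaft with d_i/d_o = 0.691: τ_max = 16T/(π d_o³ (1−k⁴)), so d_o = [16T/(π τ_allow (1−k⁴))]^(1/3) = [16·2340/(π·1.06×10^8·0.7720)]^(1/3) = 0.05261 m.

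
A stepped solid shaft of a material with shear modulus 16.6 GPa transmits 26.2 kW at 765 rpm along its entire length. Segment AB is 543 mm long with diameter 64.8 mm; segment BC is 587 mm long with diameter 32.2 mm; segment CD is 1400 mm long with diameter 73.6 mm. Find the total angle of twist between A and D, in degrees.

ω = 2π·765/60 = 80.11 rad/s, so T = P/ω = 26.2×10³ / 80.11 = 327.0 N·m.
J_AB = π(0.0648)⁴/32 = 1.73×10^-6 m⁴; J_BC = π(0.0322)⁴/32 = 1.06×10^-7 m⁴; J_CD = π(0.0736)⁴/32 = 2.88×10^-6 m⁴.
θ = (T/G)·Σ L_i/J_i = (327.0/16.6×10⁹)·(0.543/1.73×10^-6 + 0.587/1.06×10^-7 + 1.40/2.88×10^-6) = 0.1253 rad.

7.18°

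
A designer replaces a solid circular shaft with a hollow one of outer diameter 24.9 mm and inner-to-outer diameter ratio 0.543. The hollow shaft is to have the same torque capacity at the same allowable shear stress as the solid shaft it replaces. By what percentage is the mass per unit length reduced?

Equal τ_max and T ⇒ the solid shaft needs d_s³ = d_o³(1−k⁴), so d_s = 24.9·(1−0.543⁴)^(1/3) = 24.16 mm.
Area ratio A_h/A_s = d_o²(1−k²)/d_s² = (1−k²)/(1−k⁴)^(2/3) = 0.7492.
Mass saving = 1 − 0.7492 = 25.1 %.

25.1 %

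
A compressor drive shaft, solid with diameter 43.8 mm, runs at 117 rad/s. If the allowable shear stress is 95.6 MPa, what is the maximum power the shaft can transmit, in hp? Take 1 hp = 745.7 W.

247 hp

J = πd⁴/32 = π(0.0438)⁴/32 = 3.613×10^-7 m⁴.
T_max = τ_allow·J/r = 9.56×10^7 × 3.613×10^-7 / 0.0219 = 1577 N·m.
ω = 117 rad/s, so P_max = T_max·ω = 1.845×10^5 W.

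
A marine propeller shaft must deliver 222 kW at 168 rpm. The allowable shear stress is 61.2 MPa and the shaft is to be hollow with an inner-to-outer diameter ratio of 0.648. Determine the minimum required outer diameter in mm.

108 mm

ω = 2π·168/60 = 17.59 rad/s, so T = P/ω = 222×10³ / 17.59 = 12620 N·m.
For a hollow shaft with d_i/d_o = 0.648: τ_max = 16T/(π d_o³ (1−k⁴)), so d_o = [16T/(π τ_allow (1−k⁴))]^(1/3) = [16·12620/(π·6.12×10^7·0.8237)]^(1/3) = 0.1084 m.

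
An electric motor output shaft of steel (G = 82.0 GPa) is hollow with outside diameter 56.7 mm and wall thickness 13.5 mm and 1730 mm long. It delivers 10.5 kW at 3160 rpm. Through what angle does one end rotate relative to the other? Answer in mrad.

0.713 mrad

ω = 2π·3160/60 = 330.9 rad/s, so T = P/ω = 10.5×10³ / 330.9 = 31.73 N·m.
J = π(d_o⁴ − d_i⁴)/32 = π(0.0567⁴ − 0.0297⁴)/32 = 9.383×10^-7 m⁴.
θ = T·L/(G·J) = 31.73 × 1.73 / (82.0×10⁹ × 9.383×10^-7) = 7.135×10^-4 rad.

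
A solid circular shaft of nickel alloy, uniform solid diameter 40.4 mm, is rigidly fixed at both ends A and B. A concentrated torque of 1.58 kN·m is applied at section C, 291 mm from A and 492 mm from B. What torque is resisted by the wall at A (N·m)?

With uniform GJ and both ends fixed, compatibility θ_AC = θ_CB gives T_A·a = T_B·b, together with T_A + T_B = T₀.
T_A = T₀·b/(a+b) = 1580·492/783.0 = 992.8 N·m; T_B = 587.2 N·m.

993 N·m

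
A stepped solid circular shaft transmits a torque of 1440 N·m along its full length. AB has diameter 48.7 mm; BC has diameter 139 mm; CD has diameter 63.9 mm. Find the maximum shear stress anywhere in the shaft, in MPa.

63.5 MPa

Under the same torque, τ_max = 16T/(πd³) is largest where d is smallest — segment AB (d = 48.7 mm).
τ_max = 16·1440/(π·(0.0487)³) = 6.350×10^7 Pa.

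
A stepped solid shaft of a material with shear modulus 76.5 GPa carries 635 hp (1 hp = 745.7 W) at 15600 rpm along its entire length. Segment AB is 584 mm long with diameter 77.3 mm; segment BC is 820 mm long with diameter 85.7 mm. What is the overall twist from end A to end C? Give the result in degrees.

0.0698°

ω = 2π·15600/60 = 1634 rad/s, so T = P/ω = 635×745.7 / 1634 = 289.9 N·m.
J_AB = π(0.0773)⁴/32 = 3.51×10^-6 m⁴; J_BC = π(0.0857)⁴/32 = 5.30×10^-6 m⁴.
θ = (T/G)·Σ L_i/J_i = (289.9/76.5×10⁹)·(0.584/3.51×10^-6 + 0.820/5.30×10^-6) = 1.218×10^-3 rad.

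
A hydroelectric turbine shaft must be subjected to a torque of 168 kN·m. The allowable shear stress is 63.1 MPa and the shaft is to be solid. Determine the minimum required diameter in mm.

For a solid shaft τ_max = 16T/(πd³), so d = (16T/(π τ_allow))^(1/3) = (16·168000/(π·6.31×10^7))^(1/3) = 0.2385 m.

238 mm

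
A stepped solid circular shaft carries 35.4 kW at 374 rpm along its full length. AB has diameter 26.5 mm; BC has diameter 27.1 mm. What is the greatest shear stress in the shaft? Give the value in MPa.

247 MPa

ω = 2π·374/60 = 39.17 rad/s, so T = P/ω = 35.4×10³ / 39.17 = 903.9 N·m.
Under the same torque, τ_max = 16T/(πd³) is largest where d is smallest — segment AB (d = 26.5 mm).
τ_max = 16·903.9/(π·(0.0265)³) = 2.474×10^8 Pa.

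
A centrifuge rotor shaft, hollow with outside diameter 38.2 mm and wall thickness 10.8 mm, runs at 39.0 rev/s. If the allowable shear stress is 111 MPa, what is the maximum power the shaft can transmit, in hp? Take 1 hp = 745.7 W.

385 hp

J = π(d_o⁴ − d_i⁴)/32 = π(0.0382⁴ − 0.0166⁴)/32 = 2.016×10^-7 m⁴.
T_max = τ_allow·J/r = 1.11×10^8 × 2.016×10^-7 / 0.0191 = 1172 N·m.
ω = 2π·39.0 = 245.0 rad/s, so P_max = T_max·ω = 2.871×10^5 W.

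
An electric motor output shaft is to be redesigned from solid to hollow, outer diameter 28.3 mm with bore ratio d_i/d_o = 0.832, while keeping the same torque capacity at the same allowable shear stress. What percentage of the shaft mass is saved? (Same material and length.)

Equal τ_max and T ⇒ the solid shaft needs d_s³ = d_o³(1−k⁴), so d_s = 28.3·(1−0.832⁴)^(1/3) = 22.77 mm.
Area ratio A_h/A_s = d_o²(1−k²)/d_s² = (1−k²)/(1−k⁴)^(2/3) = 0.4755.
Mass saving = 1 − 0.4755 = 52.5 %.

52.5 %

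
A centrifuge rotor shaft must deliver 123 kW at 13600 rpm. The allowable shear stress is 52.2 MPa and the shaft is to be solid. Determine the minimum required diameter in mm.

ω = 2π·13600/60 = 1424 rad/s, so T = P/ω = 123×10³ / 1424 = 86.36 N·m.
For a solid shaft τ_max = 16T/(πd³), so d = (16T/(π τ_allow))^(1/3) = (16·86.36/(π·5.22×10^7))^(1/3) = 0.02035 m.

20.3 mm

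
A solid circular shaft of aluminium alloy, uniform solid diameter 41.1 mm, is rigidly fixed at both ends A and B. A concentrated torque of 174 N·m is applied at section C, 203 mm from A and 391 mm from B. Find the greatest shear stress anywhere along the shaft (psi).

1220 psi

With uniform GJ and both ends fixed, compatibility θ_AC = θ_CB gives T_A·a = T_B·b, together with T_A + T_B = T₀.
T_A = T₀·b/(a+b) = 174.0·391/594.0 = 114.5 N·m; T_B = 59.46 N·m.
τ in each portion: τ_AC = 8.40×10^6 Pa, τ_CB = 4.36×10^6 Pa; maximum is in AC.
τ_max = T_AC·r/J = 114.5·0.0206/2.80×10^-7 = 8.402×10^6 Pa.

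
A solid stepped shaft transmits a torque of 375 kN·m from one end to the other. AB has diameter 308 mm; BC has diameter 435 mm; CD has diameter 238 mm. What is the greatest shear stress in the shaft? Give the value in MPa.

142 MPa

Under the same torque, τ_max = 16T/(πd³) is largest where d is smallest — segment CD (d = 238 mm).
τ_max = 16·375000/(π·(0.238)³) = 1.417×10^8 Pa.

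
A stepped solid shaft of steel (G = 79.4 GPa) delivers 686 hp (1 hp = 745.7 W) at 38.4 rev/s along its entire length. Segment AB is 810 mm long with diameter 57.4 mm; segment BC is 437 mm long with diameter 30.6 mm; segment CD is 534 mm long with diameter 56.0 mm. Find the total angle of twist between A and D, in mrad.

171 mrad

ω = 2π·38.4 = 241.3 rad/s, so T = P/ω = 686×745.7 / 241.3 = 2120 N·m.
J_AB = π(0.0574)⁴/32 = 1.07×10^-6 m⁴; J_BC = π(0.0306)⁴/32 = 8.61×10^-8 m⁴; J_CD = π(0.0560)⁴/32 = 9.65×10^-7 m⁴.
θ = (T/G)·Σ L_i/J_i = (2120/79.4×10⁹)·(0.810/1.07×10^-6 + 0.437/8.61×10^-8 + 0.534/9.65×10^-7) = 0.1706 rad.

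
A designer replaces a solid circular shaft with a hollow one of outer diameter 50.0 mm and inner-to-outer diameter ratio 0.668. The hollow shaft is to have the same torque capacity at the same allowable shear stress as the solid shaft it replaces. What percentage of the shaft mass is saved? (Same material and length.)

Equal τ_max and T ⇒ the solid shaft needs d_s³ = d_o³(1−k⁴), so d_s = 50.0·(1−0.668⁴)^(1/3) = 46.43 mm.
Area ratio A_h/A_s = d_o²(1−k²)/d_s² = (1−k²)/(1−k⁴)^(2/3) = 0.6421.
Mass saving = 1 − 0.6421 = 35.8 %.

35.8 %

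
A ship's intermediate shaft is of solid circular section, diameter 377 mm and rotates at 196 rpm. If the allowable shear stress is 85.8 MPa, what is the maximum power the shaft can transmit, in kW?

18500 kW

J = πd⁴/32 = π(0.377)⁴/32 = 1.983×10^-3 m⁴.
T_max = τ_allow·J/r = 8.58×10^7 × 1.983×10^-3 / 0.189 = 902700 N·m.
ω = 2π·196/60 = 20.53 rad/s, so P_max = T_max·ω = 1.853×10^7 W.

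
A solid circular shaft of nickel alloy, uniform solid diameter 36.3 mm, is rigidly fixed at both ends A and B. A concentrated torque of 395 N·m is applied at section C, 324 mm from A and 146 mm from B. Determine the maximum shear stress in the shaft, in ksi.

4.21 ksi

With uniform GJ and both ends fixed, compatibility θ_AC = θ_CB gives T_A·a = T_B·b, together with T_A + T_B = T₀.
T_A = T₀·b/(a+b) = 395.0·146/470.0 = 122.7 N·m; T_B = 272.3 N·m.
τ in each portion: τ_AC = 1.31×10^7 Pa, τ_CB = 2.90×10^7 Pa; maximum is in CB.
τ_max = T_CB·r/J = 272.3·0.0181/1.70×10^-7 = 2.899×10^7 Pa.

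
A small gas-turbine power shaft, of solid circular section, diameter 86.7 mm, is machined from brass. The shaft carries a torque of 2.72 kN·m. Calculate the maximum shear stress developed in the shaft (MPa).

J = πd⁴/32 = π(0.0867)⁴/32 = 5.547×10^-6 m⁴.
τ_max = T·r/J = 2720 × 0.0433 / 5.547×10^-6 = 2.126×10^7 Pa.

21.3 MPa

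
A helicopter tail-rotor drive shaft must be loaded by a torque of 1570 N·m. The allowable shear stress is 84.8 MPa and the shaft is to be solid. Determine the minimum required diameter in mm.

For a solid shaft τ_max = 16T/(πd³), so d = (16T/(π τ_allow))^(1/3) = (16·1570/(π·8.48×10^7))^(1/3) = 0.04552 m.

45.5 mm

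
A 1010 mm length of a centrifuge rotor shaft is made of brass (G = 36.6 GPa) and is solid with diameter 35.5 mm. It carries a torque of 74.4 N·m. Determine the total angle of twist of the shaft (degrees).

0.754°

J = πd⁴/32 = π(0.0355)⁴/32 = 1.559×10^-7 m⁴.
θ = T·L/(G·J) = 74.40 × 1.01 / (36.6×10⁹ × 1.559×10^-7) = 0.01317 rad.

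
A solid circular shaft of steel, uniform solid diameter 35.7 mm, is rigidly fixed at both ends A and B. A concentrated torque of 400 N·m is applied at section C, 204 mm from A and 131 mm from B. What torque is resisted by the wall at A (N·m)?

With uniform GJ and both ends fixed, compatibility θ_AC = θ_CB gives T_A·a = T_B·b, together with T_A + T_B = T₀.
T_A = T₀·b/(a+b) = 400.0·131/335.0 = 156.4 N·m; T_B = 243.6 N·m.

156 N·m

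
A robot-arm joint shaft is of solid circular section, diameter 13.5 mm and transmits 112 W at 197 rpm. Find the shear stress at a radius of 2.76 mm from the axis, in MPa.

ω = 2π·197/60 = 20.63 rad/s, so T = P/ω = 112 / 20.63 = 5.429 N·m.
J = πd⁴/32 = π(0.0135)⁴/32 = 3.261×10^-9 m⁴.
Shear stress varies linearly with radius: τ = T·r/J = 5.429 × 0.00276 / 3.261×10^-9 = 4.595×10^6 Pa.

4.60 MPa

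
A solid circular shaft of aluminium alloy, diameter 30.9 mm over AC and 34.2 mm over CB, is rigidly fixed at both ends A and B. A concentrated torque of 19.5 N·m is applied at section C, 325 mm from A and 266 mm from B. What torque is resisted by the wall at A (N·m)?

Compatibility: T_A·a/J_AC = T_B·b/J_CB with T_A + T_B = T₀.
J_AC = 8.95×10^-8 m⁴, J_CB = 1.34×10^-7 m⁴, so T_A = T₀·(J_AC/a)/((J_AC/a)+(J_CB/b)) = 6.882 N·m, T_B = 12.62 N·m.

6.88 N·m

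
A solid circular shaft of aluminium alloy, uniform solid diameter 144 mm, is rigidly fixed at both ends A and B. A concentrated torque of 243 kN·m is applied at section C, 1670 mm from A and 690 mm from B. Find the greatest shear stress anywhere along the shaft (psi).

With uniform GJ and both ends fixed, compatibility θ_AC = θ_CB gives T_A·a = T_B·b, together with T_A + T_B = T₀.
T_A = T₀·b/(a+b) = 243000·690/2360 = 71050 N·m; T_B = 172000 N·m.
τ in each portion: τ_AC = 1.21×10^8 Pa, τ_CB = 2.93×10^8 Pa; maximum is in CB.
τ_max = T_CB·r/J = 172000·0.0720/4.22×10^-5 = 2.933×10^8 Pa.

42500 psi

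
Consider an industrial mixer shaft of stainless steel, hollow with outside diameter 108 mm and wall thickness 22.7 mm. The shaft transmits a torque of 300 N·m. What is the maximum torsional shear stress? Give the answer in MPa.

J = π(d_o⁴ − d_i⁴)/32 = π(0.108⁴ − 0.0626⁴)/32 = 1.185×10^-5 m⁴.
τ_max = T·r/J = 300.0 × 0.0540 / 1.185×10^-5 = 1.367×10^6 Pa.

1.37 MPa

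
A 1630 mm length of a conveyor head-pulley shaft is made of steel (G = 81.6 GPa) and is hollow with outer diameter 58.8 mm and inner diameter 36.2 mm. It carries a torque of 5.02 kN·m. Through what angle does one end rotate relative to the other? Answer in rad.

0.0998 rad

J = π(d_o⁴ − d_i⁴)/32 = π(0.0588⁴ − 0.0362⁴)/32 = 1.005×10^-6 m⁴.
θ = T·L/(G·J) = 5020 × 1.63 / (81.6×10⁹ × 1.005×10^-6) = 0.09978 rad.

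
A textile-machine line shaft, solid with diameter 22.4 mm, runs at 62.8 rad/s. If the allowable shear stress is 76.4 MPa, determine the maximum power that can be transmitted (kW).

J = πd⁴/32 = π(0.0224)⁴/32 = 2.472×10^-8 m⁴.
T_max = τ_allow·J/r = 7.64×10^7 × 2.472×10^-8 / 0.0112 = 168.6 N·m.
ω = 62.8 rad/s, so P_max = T_max·ω = 1.059×10^4 W.

10.6 kW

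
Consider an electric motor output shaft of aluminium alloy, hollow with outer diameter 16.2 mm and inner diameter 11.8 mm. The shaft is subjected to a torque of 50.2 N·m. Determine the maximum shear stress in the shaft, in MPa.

J = π(d_o⁴ − d_i⁴)/32 = π(0.0162⁴ − 0.0118⁴)/32 = 4.858×10^-9 m⁴.
τ_max = T·r/J = 50.20 × 0.00810 / 4.858×10^-9 = 8.369×10^7 Pa.

83.7 MPa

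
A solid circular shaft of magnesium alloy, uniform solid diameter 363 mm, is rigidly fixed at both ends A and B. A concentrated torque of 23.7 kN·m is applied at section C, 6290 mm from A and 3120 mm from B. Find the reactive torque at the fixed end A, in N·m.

7860 N·m

With uniform GJ and both ends fixed, compatibility θ_AC = θ_CB gives T_A·a = T_B·b, together with T_A + T_B = T₀.
T_A = T₀·b/(a+b) = 23700·3120/9410 = 7858 N·m; T_B = 15840 N·m.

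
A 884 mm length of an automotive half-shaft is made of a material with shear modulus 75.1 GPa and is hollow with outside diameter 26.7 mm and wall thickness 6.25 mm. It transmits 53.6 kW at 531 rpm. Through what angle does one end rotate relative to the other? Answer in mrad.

ω = 2π·531/60 = 55.61 rad/s, so T = P/ω = 53.6×10³ / 55.61 = 963.9 N·m.
J = π(d_o⁴ − d_i⁴)/32 = π(0.0267⁴ − 0.0142⁴)/32 = 4.590×10^-8 m⁴.
θ = T·L/(G·J) = 963.9 × 0.884 / (75.1×10⁹ × 4.590×10^-8) = 0.2472 rad.

247 mrad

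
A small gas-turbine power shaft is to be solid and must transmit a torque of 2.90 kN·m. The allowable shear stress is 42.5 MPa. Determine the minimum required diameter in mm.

70.3 mm

For a solid shaft τ_max = 16T/(πd³), so d = (16T/(π τ_allow))^(1/3) = (16·2900/(π·4.25×10^7))^(1/3) = 0.07031 m.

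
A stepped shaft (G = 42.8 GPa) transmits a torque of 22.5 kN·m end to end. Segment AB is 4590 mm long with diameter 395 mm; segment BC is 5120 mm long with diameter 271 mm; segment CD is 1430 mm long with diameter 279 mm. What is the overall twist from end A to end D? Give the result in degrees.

J_AB = π(0.395)⁴/32 = 2.39×10^-3 m⁴; J_BC = π(0.271)⁴/32 = 5.30×10^-4 m⁴; J_CD = π(0.279)⁴/32 = 5.95×10^-4 m⁴.
θ = (T/G)·Σ L_i/J_i = (22500/42.8×10⁹)·(4.59/2.39×10^-3 + 5.12/5.30×10^-4 + 1.43/5.95×10^-4) = 7.357×10^-3 rad.

0.421°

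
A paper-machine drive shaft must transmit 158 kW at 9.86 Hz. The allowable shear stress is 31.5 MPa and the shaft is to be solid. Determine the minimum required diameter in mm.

ω = 2π·9.86 = 61.95 rad/s, so T = P/ω = 158×10³ / 61.95 = 2550 N·m.
For a solid shaft τ_max = 16T/(πd³), so d = (16T/(π τ_allow))^(1/3) = (16·2550/(π·3.15×10^7))^(1/3) = 0.07443 m.

74.4 mm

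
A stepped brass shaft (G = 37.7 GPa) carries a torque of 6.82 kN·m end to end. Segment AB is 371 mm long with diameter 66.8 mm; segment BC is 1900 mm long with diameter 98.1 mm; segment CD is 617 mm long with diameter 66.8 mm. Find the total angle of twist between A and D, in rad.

J_AB = π(0.0668)⁴/32 = 1.95×10^-6 m⁴; J_BC = π(0.0981)⁴/32 = 9.09×10^-6 m⁴; J_CD = π(0.0668)⁴/32 = 1.95×10^-6 m⁴.
θ = (T/G)·Σ L_i/J_i = (6820/37.7×10⁹)·(0.371/1.95×10^-6 + 1.90/9.09×10^-6 + 0.617/1.95×10^-6) = 0.1292 rad.

0.129 rad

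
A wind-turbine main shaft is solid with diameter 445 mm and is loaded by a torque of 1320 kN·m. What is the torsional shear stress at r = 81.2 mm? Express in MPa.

J = πd⁴/32 = π(0.445)⁴/32 = 3.850×10^-3 m⁴.
Shear stress varies linearly with radius: τ = T·r/J = 1.320e6 × 0.0812 / 3.850×10^-3 = 2.784×10^7 Pa.

27.8 MPa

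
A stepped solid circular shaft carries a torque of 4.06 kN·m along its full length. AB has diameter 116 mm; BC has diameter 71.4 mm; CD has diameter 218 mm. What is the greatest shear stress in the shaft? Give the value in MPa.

Under the same torque, τ_max = 16T/(πd³) is largest where d is smallest — segment BC (d = 71.4 mm).
τ_max = 16·4060/(π·(0.0714)³) = 5.681×10^7 Pa.

56.8 MPa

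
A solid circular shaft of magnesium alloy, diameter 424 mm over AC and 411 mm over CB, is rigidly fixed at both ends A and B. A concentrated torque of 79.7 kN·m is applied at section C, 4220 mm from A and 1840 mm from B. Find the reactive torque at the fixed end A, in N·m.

Compatibility: T_A·a/J_AC = T_B·b/J_CB with T_A + T_B = T₀.
J_AC = 3.17×10^-3 m⁴, J_CB = 2.80×10^-3 m⁴, so T_A = T₀·(J_AC/a)/((J_AC/a)+(J_CB/b)) = 26350 N·m, T_B = 53350 N·m.

26300 N·m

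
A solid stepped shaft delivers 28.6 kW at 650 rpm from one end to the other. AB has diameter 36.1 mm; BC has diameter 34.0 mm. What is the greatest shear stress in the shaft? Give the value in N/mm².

ω = 2π·650/60 = 68.07 rad/s, so T = P/ω = 28.6×10³ / 68.07 = 420.2 N·m.
Under the same torque, τ_max = 16T/(πd³) is largest where d is smallest — segment BC (d = 34.0 mm).
τ_max = 16·420.2/(π·(0.0340)³) = 5.444×10^7 Pa.

54.4 N/mm²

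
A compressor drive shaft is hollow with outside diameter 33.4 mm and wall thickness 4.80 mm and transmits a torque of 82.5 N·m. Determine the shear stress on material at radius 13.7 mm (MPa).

J = π(d_o⁴ − d_i⁴)/32 = π(0.0334⁴ − 0.0238⁴)/32 = 9.068×10^-8 m⁴.
Shear stress varies linearly with radius: τ = T·r/J = 82.50 × 0.0137 / 9.068×10^-8 = 1.246×10^7 Pa.

12.5 MPa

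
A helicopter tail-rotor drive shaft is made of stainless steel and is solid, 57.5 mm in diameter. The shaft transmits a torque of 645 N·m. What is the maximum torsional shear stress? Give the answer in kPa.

J = πd⁴/32 = π(0.0575)⁴/32 = 1.073×10^-6 m⁴.
τ_max = T·r/J = 645.0 × 0.0288 / 1.073×10^-6 = 1.728×10^7 Pa.

17300 kPa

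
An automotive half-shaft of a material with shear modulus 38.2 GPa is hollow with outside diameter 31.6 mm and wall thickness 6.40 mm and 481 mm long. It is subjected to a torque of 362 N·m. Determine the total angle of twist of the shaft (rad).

J = π(d_o⁴ − d_i⁴)/32 = π(0.0316⁴ − 0.0188⁴)/32 = 8.563×10^-8 m⁴.
θ = T·L/(G·J) = 362.0 × 0.481 / (38.2×10⁹ × 8.563×10^-8) = 0.05323 rad.

0.0532 rad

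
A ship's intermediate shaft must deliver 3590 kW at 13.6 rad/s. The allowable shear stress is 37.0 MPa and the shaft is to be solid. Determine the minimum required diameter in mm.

331 mm

ω = 13.6 rad/s, so T = P/ω = 3590×10³ / 13.60 = 264000 N·m.
For a solid shaft τ_max = 16T/(πd³), so d = (16T/(π τ_allow))^(1/3) = (16·264000/(π·3.70×10^7))^(1/3) = 0.3312 m.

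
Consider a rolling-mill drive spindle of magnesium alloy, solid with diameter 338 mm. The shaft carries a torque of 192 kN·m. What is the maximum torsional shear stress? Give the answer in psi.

J = πd⁴/32 = π(0.338)⁴/32 = 1.281×10^-3 m⁴.
τ_max = T·r/J = 192000 × 0.169 / 1.281×10^-3 = 2.532×10^7 Pa.

3670 psi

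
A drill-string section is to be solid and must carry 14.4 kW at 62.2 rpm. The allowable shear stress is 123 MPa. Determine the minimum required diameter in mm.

ω = 2π·62.2/60 = 6.514 rad/s, so T = P/ω = 14.4×10³ / 6.514 = 2211 N·m.
For a solid shaft τ_max = 16T/(πd³), so d = (16T/(π τ_allow))^(1/3) = (16·2211/(π·1.23×10^8))^(1/3) = 0.04507 m.

45.1 mm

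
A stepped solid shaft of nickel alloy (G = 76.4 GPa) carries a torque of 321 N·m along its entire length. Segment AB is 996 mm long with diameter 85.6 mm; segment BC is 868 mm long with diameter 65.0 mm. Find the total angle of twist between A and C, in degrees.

J_AB = π(0.0856)⁴/32 = 5.27×10^-6 m⁴; J_BC = π(0.0650)⁴/32 = 1.75×10^-6 m⁴.
θ = (T/G)·Σ L_i/J_i = (321.0/76.4×10⁹)·(0.996/5.27×10^-6 + 0.868/1.75×10^-6) = 2.875×10^-3 rad.

0.165°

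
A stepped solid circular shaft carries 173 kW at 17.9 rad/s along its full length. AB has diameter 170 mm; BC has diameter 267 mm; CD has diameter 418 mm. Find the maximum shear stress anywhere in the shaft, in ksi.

1.45 ksi

ω = 17.9 rad/s, so T = P/ω = 173×10³ / 17.90 = 9665 N·m.
Under the same torque, τ_max = 16T/(πd³) is largest where d is smallest — segment AB (d = 170 mm).
τ_max = 16·9665/(π·(0.170)³) = 1.002×10^7 Pa.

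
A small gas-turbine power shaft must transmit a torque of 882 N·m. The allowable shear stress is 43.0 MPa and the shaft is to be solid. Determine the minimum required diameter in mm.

47.1 mm

For a solid shaft τ_max = 16T/(πd³), so d = (16T/(π τ_allow))^(1/3) = (16·882.0/(π·4.30×10^7))^(1/3) = 0.04710 m.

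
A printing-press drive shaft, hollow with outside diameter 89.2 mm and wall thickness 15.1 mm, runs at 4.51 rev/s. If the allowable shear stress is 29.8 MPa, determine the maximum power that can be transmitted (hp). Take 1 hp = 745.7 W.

128 hp

J = π(d_o⁴ − d_i⁴)/32 = π(0.0892⁴ − 0.0590⁴)/32 = 5.026×10^-6 m⁴.
T_max = τ_allow·J/r = 2.98×10^7 × 5.026×10^-6 / 0.0446 = 3358 N·m.
ω = 2π·4.51 = 28.34 rad/s, so P_max = T_max·ω = 9.515×10^4 W.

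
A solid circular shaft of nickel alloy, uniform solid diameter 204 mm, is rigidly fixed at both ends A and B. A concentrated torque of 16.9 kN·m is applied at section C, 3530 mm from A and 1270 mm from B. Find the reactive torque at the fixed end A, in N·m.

4470 N·m

With uniform GJ and both ends fixed, compatibility θ_AC = θ_CB gives T_A·a = T_B·b, together with T_A + T_B = T₀.
T_A = T₀·b/(a+b) = 16900·1270/4800 = 4471 N·m; T_B = 12430 N·m.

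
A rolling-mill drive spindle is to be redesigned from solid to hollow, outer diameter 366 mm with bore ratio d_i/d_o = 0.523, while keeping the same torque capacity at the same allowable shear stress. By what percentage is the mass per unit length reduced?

Equal τ_max and T ⇒ the solid shaft needs d_s³ = d_o³(1−k⁴), so d_s = 366·(1−0.523⁴)^(1/3) = 356.6 mm.
Area ratio A_h/A_s = d_o²(1−k²)/d_s² = (1−k²)/(1−k⁴)^(2/3) = 0.7651.
Mass saving = 1 − 0.7651 = 23.5 %.

23.5 %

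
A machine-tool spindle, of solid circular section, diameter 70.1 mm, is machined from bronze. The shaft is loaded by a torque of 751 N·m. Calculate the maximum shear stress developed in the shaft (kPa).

J = πd⁴/32 = π(0.0701)⁴/32 = 2.371×10^-6 m⁴.
τ_max = T·r/J = 751.0 × 0.0350 / 2.371×10^-6 = 1.110×10^7 Pa.

11100 kPa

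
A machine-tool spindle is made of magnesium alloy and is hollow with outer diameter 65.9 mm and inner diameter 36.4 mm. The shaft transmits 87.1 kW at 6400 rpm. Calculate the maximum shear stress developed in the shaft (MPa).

ω = 2π·6400/60 = 670.2 rad/s, so T = P/ω = 87.1×10³ / 670.2 = 130.0 N·m.
J = π(d_o⁴ − d_i⁴)/32 = π(0.0659⁴ − 0.0364⁴)/32 = 1.679×10^-6 m⁴.
τ_max = T·r/J = 130.0 × 0.0330 / 1.679×10^-6 = 2.550×10^6 Pa.

2.55 MPa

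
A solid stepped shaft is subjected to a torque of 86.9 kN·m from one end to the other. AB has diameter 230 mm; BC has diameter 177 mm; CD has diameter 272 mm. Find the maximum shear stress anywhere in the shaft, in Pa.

7.98e7 Pa

Under the same torque, τ_max = 16T/(πd³) is largest where d is smallest — segment BC (d = 177 mm).
τ_max = 16·86900/(π·(0.177)³) = 7.981×10^7 Pa.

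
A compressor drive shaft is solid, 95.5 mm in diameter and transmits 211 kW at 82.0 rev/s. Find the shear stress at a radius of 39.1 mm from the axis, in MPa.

1.96 MPa

ω = 2π·82.0 = 515.2 rad/s, so T = P/ω = 211×10³ / 515.2 = 409.5 N·m.
J = πd⁴/32 = π(0.0955)⁴/32 = 8.166×10^-6 m⁴.
Shear stress varies linearly with radius: τ = T·r/J = 409.5 × 0.0391 / 8.166×10^-6 = 1.961×10^6 Pa.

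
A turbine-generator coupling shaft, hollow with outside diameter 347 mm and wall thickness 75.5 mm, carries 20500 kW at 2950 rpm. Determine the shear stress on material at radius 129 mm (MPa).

6.70 MPa

ω = 2π·2950/60 = 308.9 rad/s, so T = P/ω = 20500×10³ / 308.9 = 66360 N·m.
J = π(d_o⁴ − d_i⁴)/32 = π(0.347⁴ − 0.196⁴)/32 = 1.278×10^-3 m⁴.
Shear stress varies linearly with radius: τ = T·r/J = 66360 × 0.129 / 1.278×10^-3 = 6.696×10^6 Pa.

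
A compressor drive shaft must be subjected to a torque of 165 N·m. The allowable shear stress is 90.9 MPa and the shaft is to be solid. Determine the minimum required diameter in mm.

For a solid shaft τ_max = 16T/(πd³), so d = (16T/(π τ_allow))^(1/3) = (16·165.0/(π·9.09×10^7))^(1/3) = 0.02099 m.

21.0 mm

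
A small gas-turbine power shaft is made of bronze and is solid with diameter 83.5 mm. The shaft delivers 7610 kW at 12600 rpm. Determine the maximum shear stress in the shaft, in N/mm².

ω = 2π·12600/60 = 1319 rad/s, so T = P/ω = 7610×10³ / 1319 = 5767 N·m.
J = πd⁴/32 = π(0.0835)⁴/32 = 4.772×10^-6 m⁴.
τ_max = T·r/J = 5767 × 0.0418 / 4.772×10^-6 = 5.045×10^7 Pa.

50.5 N/mm²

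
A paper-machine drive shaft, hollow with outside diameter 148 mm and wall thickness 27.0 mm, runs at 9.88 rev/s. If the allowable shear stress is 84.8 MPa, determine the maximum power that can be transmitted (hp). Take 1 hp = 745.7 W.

J = π(d_o⁴ − d_i⁴)/32 = π(0.148⁴ − 0.0940⁴)/32 = 3.944×10^-5 m⁴.
T_max = τ_allow·J/r = 8.48×10^7 × 3.944×10^-5 / 0.0740 = 45190 N·m.
ω = 2π·9.88 = 62.08 rad/s, so P_max = T_max·ω = 2.806×10^6 W.

3760 hp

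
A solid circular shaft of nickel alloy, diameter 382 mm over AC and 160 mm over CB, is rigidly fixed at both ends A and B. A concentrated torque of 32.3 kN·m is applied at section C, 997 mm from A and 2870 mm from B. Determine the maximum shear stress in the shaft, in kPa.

Compatibility: T_A·a/J_AC = T_B·b/J_CB with T_A + T_B = T₀.
J_AC = 2.09×10^-3 m⁴, J_CB = 6.43×10^-5 m⁴, so T_A = T₀·(J_AC/a)/((J_AC/a)+(J_CB/b)) = 31960 N·m, T_B = 341.7 N·m.
τ in each portion: τ_AC = 2.92×10^6 Pa, τ_CB = 4.25×10^5 Pa; maximum is in AC.
τ_max = T_AC·r/J = 31960·0.191/2.09×10^-3 = 2.920×10^6 Pa.

2920 kPa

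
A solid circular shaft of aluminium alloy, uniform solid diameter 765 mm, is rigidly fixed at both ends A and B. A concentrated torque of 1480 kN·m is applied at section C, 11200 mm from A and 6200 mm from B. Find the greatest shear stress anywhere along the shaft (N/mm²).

With uniform GJ and both ends fixed, compatibility θ_AC = θ_CB gives T_A·a = T_B·b, together with T_A + T_B = T₀.
T_A = T₀·b/(a+b) = 1.480e6·6200/17400 = 527400 N·m; T_B = 952600 N·m.
τ in each portion: τ_AC = 6.00×10^6 Pa, τ_CB = 1.08×10^7 Pa; maximum is in CB.
τ_max = T_CB·r/J = 952600·0.383/0.0336 = 1.084×10^7 Pa.

10.8 N/mm²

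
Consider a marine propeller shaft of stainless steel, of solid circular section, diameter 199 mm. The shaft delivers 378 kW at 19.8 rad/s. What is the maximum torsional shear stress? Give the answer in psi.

1790 psi

ω = 19.8 rad/s, so T = P/ω = 378×10³ / 19.80 = 19090 N·m.
J = πd⁴/32 = π(0.199)⁴/32 = 1.540×10^-4 m⁴.
τ_max = T·r/J = 19090 × 0.0995 / 1.540×10^-4 = 1.234×10^7 Pa.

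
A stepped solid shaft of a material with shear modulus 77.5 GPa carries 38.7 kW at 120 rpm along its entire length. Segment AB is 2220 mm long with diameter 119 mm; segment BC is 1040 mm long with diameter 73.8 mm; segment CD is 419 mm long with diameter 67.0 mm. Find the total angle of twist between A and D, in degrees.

ω = 2π·120/60 = 12.57 rad/s, so T = P/ω = 38.7×10³ / 12.57 = 3080 N·m.
J_AB = π(0.119)⁴/32 = 1.97×10^-5 m⁴; J_BC = π(0.0738)⁴/32 = 2.91×10^-6 m⁴; J_CD = π(0.0670)⁴/32 = 1.98×10^-6 m⁴.
θ = (T/G)·Σ L_i/J_i = (3080/77.5×10⁹)·(2.22/1.97×10^-5 + 1.04/2.91×10^-6 + 0.419/1.98×10^-6) = 0.02709 rad.

1.55°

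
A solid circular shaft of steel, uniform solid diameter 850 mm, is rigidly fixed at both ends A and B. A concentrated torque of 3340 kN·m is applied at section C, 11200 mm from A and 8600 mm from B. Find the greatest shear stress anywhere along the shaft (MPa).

15.7 MPa

With uniform GJ and both ends fixed, compatibility θ_AC = θ_CB gives T_A·a = T_B·b, together with T_A + T_B = T₀.
T_A = T₀·b/(a+b) = 3.340e6·8600/19800 = 1.451e6 N·m; T_B = 1.889e6 N·m.
τ in each portion: τ_AC = 1.20×10^7 Pa, τ_CB = 1.57×10^7 Pa; maximum is in CB.
τ_max = T_CB·r/J = 1.889e6·0.425/0.0512 = 1.567×10^7 Pa.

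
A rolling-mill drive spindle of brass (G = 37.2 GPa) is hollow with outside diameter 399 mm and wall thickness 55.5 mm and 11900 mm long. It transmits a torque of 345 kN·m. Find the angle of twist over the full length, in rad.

0.0609 rad

J = π(d_o⁴ − d_i⁴)/32 = π(0.399⁴ − 0.288⁴)/32 = 1.813×10^-3 m⁴.
θ = T·L/(G·J) = 345000 × 11.9 / (37.2×10⁹ × 1.813×10^-3) = 0.06088 rad.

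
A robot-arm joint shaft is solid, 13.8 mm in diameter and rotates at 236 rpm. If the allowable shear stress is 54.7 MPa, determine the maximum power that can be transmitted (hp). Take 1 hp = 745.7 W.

0.935 hp

J = πd⁴/32 = π(0.0138)⁴/32 = 3.561×10^-9 m⁴.
T_max = τ_allow·J/r = 5.47×10^7 × 3.561×10^-9 / 0.00690 = 28.23 N·m.
ω = 2π·236/60 = 24.71 rad/s, so P_max = T_max·ω = 697.6 W.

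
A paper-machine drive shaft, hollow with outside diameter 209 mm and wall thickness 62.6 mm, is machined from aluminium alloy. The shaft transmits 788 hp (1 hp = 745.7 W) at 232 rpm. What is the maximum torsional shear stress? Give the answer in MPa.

ω = 2π·232/60 = 24.29 rad/s, so T = P/ω = 788×745.7 / 24.29 = 24190 N·m.
J = π(d_o⁴ − d_i⁴)/32 = π(0.209⁴ − 0.0838⁴)/32 = 1.825×10^-4 m⁴.
τ_max = T·r/J = 24190 × 0.104 / 1.825×10^-4 = 1.385×10^7 Pa.

13.9 MPa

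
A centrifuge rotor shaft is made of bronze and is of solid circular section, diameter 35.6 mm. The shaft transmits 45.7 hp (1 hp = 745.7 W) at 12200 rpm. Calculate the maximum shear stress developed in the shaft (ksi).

ω = 2π·12200/60 = 1278 rad/s, so T = P/ω = 45.7×745.7 / 1278 = 26.67 N·m.
J = πd⁴/32 = π(0.0356)⁴/32 = 1.577×10^-7 m⁴.
τ_max = T·r/J = 26.67 × 0.0178 / 1.577×10^-7 = 3.011×10^6 Pa.

0.437 ksi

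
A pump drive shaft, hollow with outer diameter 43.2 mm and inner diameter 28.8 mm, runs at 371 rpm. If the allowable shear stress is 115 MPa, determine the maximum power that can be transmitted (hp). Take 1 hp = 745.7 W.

76.1 hp

J = π(d_o⁴ − d_i⁴)/32 = π(0.0432⁴ − 0.0288⁴)/32 = 2.744×10^-7 m⁴.
T_max = τ_allow·J/r = 1.15×10^8 × 2.744×10^-7 / 0.0216 = 1461 N·m.
ω = 2π·371/60 = 38.85 rad/s, so P_max = T_max·ω = 5.676×10^4 W.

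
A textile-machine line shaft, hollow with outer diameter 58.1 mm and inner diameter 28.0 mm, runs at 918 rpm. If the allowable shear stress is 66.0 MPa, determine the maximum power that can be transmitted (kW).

231 kW

J = π(d_o⁴ − d_i⁴)/32 = π(0.0581⁴ − 0.0280⁴)/32 = 1.058×10^-6 m⁴.
T_max = τ_allow·J/r = 6.60×10^7 × 1.058×10^-6 / 0.0290 = 2404 N·m.
ω = 2π·918/60 = 96.13 rad/s, so P_max = T_max·ω = 2.311×10^5 W.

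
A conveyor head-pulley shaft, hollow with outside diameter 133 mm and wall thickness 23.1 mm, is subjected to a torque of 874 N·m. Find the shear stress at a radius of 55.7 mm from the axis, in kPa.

J = π(d_o⁴ − d_i⁴)/32 = π(0.133⁴ − 0.0868⁴)/32 = 2.515×10^-5 m⁴.
Shear stress varies linearly with radius: τ = T·r/J = 874.0 × 0.0557 / 2.515×10^-5 = 1.936×10^6 Pa.

1940 kPa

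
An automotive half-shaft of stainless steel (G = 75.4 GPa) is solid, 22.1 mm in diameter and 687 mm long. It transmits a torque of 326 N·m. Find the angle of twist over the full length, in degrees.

7.27°

J = πd⁴/32 = π(0.0221)⁴/32 = 2.342×10^-8 m⁴.
θ = T·L/(G·J) = 326.0 × 0.687 / (75.4×10⁹ × 2.342×10^-8) = 0.1268 rad.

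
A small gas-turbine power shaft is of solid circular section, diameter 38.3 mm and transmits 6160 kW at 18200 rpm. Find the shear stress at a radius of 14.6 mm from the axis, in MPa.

223 MPa

ω = 2π·18200/60 = 1906 rad/s, so T = P/ω = 6160×10³ / 1906 = 3232 N·m.
J = πd⁴/32 = π(0.0383)⁴/32 = 2.112×10^-7 m⁴.
Shear stress varies linearly with radius: τ = T·r/J = 3232 × 0.0146 / 2.112×10^-7 = 2.234×10^8 Pa.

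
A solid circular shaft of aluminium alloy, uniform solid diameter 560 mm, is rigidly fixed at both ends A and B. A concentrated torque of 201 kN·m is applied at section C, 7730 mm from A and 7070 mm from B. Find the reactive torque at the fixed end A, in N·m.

With uniform GJ and both ends fixed, compatibility θ_AC = θ_CB gives T_A·a = T_B·b, together with T_A + T_B = T₀.
T_A = T₀·b/(a+b) = 201000·7070/14800 = 96020 N·m; T_B = 105000 N·m.

96000 N·m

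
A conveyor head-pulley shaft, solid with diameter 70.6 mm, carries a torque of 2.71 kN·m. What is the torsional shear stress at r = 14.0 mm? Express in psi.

2260 psi

J = πd⁴/32 = π(0.0706)⁴/32 = 2.439×10^-6 m⁴.
Shear stress varies linearly with radius: τ = T·r/J = 2710 × 0.0140 / 2.439×10^-6 = 1.556×10^7 Pa.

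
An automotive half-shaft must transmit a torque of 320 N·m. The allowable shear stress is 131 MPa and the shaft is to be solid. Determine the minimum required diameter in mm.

For a solid shaft τ_max = 16T/(πd³), so d = (16T/(π τ_allow))^(1/3) = (16·320.0/(π·1.31×10^8))^(1/3) = 0.02317 m.

23.2 mm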